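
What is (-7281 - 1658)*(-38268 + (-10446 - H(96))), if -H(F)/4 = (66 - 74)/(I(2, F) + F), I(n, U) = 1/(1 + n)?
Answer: 125847193038/289 ≈ 4.3546e+8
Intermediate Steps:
H(F) = 32/(⅓ + F) (H(F) = -4*(66 - 74)/(1/(1 + 2) + F) = -(-32)/(1/3 + F) = -(-32)/(⅓ + F) = 32/(⅓ + F))
(-7281 - 1658)*(-38268 + (-10446 - H(96))) = (-7281 - 1658)*(-38268 + (-10446 - 96/(1 + 3*96))) = -8939*(-38268 + (-10446 - 96/(1 + 288))) = -8939*(-38268 + (-10446 - 96/289)) = -8939*(-38268 - 3018990/289) = -8939*(-14078442/289) = 125847193038/289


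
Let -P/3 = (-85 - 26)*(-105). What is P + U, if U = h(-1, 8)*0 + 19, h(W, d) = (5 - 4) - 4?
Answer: -34946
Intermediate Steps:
h(W, d) = -3 (h(W, d) = 1 - 4 = -3)
P = -34965 (P = -3*(-85 - 26)*(-105) = -(-333)*(-105) = -3*11655 = -34965)
U = 19 (U = -3*0 + 19 = 0 + 19 = 19)
P + U = -34965 + 19 = -34946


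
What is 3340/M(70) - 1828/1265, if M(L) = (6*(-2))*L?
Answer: -288031/53130 ≈ -5.4212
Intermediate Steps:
M(L) = -12*L
3340/M(70) - 1828/1265 = 3340/((-12*70)) - 1828/1265 = 3340/(-840) - 1828*1/1265 = 3340*(-1/840) - 1828/1265 = -167/42 - 1828/1265 = -288031/53130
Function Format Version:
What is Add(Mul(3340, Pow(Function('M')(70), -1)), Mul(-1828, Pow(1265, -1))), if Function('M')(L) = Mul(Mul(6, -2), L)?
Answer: Rational(-288031, 53130) ≈ -5.4212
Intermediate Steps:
Function('M')(L) = Mul(-12, L)
Add(Mul(3340, Pow(Function('M')(70), -1)), Mul(-1828, Pow(1265, -1))) = Add(Mul(3340, Pow(Mul(-12, 70), -1)), Mul(-1828, Pow(1265, -1))) = Add(Mul(3340, Pow(-840, -1)), Mul(-1828, Rational(1, 1265))) = Add(Mul(3340, Rational(-1, 840)), Rational(-1828, 1265)) = Add(Rational(-167, 42), Rational(-1828, 1265)) = Rational(-288031, 53130)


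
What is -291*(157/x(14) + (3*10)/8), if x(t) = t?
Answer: -121929/28 ≈ -4354.6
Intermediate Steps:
-291*(157/x(14) + (3*10)/8) = -291*(157/14 + (3*10)/8) = -291*(157*(1/14) + 30*(⅛)) = -291*(157/14 + 15/4) = -291*419/28 = -121929/28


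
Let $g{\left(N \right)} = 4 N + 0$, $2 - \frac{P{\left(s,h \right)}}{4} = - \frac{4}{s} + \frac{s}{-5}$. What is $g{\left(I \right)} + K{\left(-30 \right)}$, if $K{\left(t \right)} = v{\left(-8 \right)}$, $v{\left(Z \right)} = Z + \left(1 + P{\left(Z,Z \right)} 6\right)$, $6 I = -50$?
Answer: $- \frac{641}{15} \approx -42.733$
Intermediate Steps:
$I = - \frac{25}{3}$ ($I = \frac{1}{6} \left(-50\right) = - \frac{25}{3} \approx -8.3333$)
$P{\left(s,h \right)} = 8 + \frac{16}{s} + \frac{4 s}{5}$ ($P{\left(s,h \right)} = 8 - 4 \left(- \frac{4}{s} + \frac{s}{-5}\right) = 8 - 4 \left(- \frac{4}{s} + s \left(- \frac{1}{5}\right)\right) = 8 - 4 \left(- \frac{4}{s} - \frac{s}{5}\right) = 8 + \left(\frac{16}{s} + \frac{4 s}{5}\right) = 8 + \frac{16}{s} + \frac{4 s}{5}$)
$v{\left(Z \right)} = 49 + \frac{96}{Z} + \frac{29 Z}{5}$ ($v{\left(Z \right)} = Z + \left(1 + \left(8 + \frac{16}{Z} + \frac{4 Z}{5}\right) 6\right) = Z + \left(1 + \left(48 + \frac{96}{Z} + \frac{24 Z}{5}\right)\right) = Z + \left(49 + \frac{96}{Z} + \frac{24 Z}{5}\right) = 49 + \frac{96}{Z} + \frac{29 Z}{5}$)
$g{\left(N \right)} = 4 N$
$K{\left(t \right)} = - \frac{47}{5}$ ($K{\left(t \right)} = 49 + \frac{96}{-8} + \frac{29}{5} \left(-8\right) = 49 + 96 \left(- \frac{1}{8}\right) - \frac{232}{5} = 49 - 12 - \frac{232}{5} = - \frac{47}{5}$)
$g{\left(I \right)} + K{\left(-30 \right)} = 4 \left(- \frac{25}{3}\right) - \frac{47}{5} = - \frac{100}{3} - \frac{47}{5} = - \frac{641}{15}$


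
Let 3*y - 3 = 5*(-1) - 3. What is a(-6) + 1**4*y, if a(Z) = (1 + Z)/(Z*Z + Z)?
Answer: -11/6 ≈ -1.8333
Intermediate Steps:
y = -5/3 (y = 1 + (5*(-1) - 3)/3 = 1 + (-5 - 3)/3 = 1 + (1/3)*(-8) = 1 - 8/3 = -5/3 ≈ -1.6667)
a(Z) = (1 + Z)/(Z + Z**2) (a(Z) = (1 + Z)/(Z**2 + Z) = (1 + Z)/(Z + Z**2))
a(-6) + 1**4*y = 1/(-6) + 1**4*(-5/3) = -1/6 + 1*(-5/3) = -1/6 - 5/3 = -11/6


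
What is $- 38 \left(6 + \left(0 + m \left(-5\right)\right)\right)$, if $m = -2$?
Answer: $-608$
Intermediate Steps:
$- 38 \left(6 + \left(0 + m \left(-5\right)\right)\right) = - 38 \left(6 + \left(0 - -10\right)\right) = - 38 \left(6 + \left(0 + 10\right)\right) = - 38 \left(6 + 10\right) = \left(-38\right) 16 = -608$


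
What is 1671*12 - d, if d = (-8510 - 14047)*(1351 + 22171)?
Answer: 530605806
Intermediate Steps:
d = -530585754 (d = -22557*23522 = -530585754)
1671*12 - d = 1671*12 - 1*(-530585754) = 20052 + 530585754 = 530605806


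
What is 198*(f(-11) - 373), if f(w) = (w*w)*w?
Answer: -337392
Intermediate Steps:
f(w) = w³ (f(w) = w²*w = w³)
198*(f(-11) - 373) = 198*((-11)³ - 373) = 198*(-1331 - 373) = 198*(-1704) = -337392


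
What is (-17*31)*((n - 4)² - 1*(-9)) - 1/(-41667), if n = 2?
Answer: -285460616/41667 ≈ -6851.0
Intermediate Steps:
(-17*31)*((n - 4)² - 1*(-9)) - 1/(-41667) = (-17*31)*((2 - 4)² - 1*(-9)) - 1/(-41667) = -527*((-2)² + 9) - 1*(-1/41667) = -527*(4 + 9) + 1/41667 = -527*13 + 1/41667 = -6851 + 1/41667 = -285460616/41667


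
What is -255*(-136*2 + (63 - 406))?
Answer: 156825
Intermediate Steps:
-255*(-136*2 + (63 - 406)) = -255*(-272 - 343) = -255*(-615) = 156825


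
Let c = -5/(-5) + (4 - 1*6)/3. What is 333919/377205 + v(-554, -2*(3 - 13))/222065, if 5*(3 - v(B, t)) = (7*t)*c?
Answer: 4943288918/5584268555 ≈ 0.88522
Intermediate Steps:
c = ⅓ (c = -5*(-⅕) + (4 - 6)*(⅓) = 1 - 2*⅓ = 1 - ⅔ = ⅓ ≈ 0.33333)
v(B, t) = 3 - 7*t/15 (v(B, t) = 3 - 7*t/(5*3) = 3 - 7*t/15)
333919/377205 + v(-554, -2*(3 - 13))/222065 = 333919/377205 + (3 - (-14)*(3 - 13)/15)/222065 = 333919*(1/377205) + (3 - (-14)*(-10)/15)*(1/222065) = 333919/377205 + (3 - 7/15*20)*(1/222065) = 333919/377205 + (3 - 28/3)*(1/222065) = 333919/377205 - 19/3*1/222065 = 333919/377205 - 19/666195 = 4943288918/5584268555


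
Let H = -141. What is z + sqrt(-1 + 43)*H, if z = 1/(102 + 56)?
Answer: 1/158 - 141*sqrt(42) ≈ -913.78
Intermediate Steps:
z = 1/158 ≈ 0.0063291
z + sqrt(-1 + 43)*H = 1/158 + sqrt(-1 + 43)*(-141) = 1/158 + sqrt(42)*(-141) = 1/158 - 141*sqrt(42)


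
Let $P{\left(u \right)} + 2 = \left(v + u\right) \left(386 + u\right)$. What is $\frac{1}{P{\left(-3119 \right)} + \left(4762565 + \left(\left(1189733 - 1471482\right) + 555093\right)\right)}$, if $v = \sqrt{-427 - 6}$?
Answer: $\frac{13560134}{183880468300093} + \frac{2733 i \sqrt{433}}{183880468300093} \approx 7.3744 \cdot 10^{-8} + 3.0928 \cdot 10^{-10} i$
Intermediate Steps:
$v = i \sqrt{433}$ ($v = \sqrt{-433} = i \sqrt{433} \approx 20.809 i$)
$P{\left(u \right)} = -2 + \left(386 + u\right) \left(u + i \sqrt{433}\right)$ ($P{\left(u \right)} = -2 + \left(i \sqrt{433} + u\right) \left(386 + u\right) = -2 + \left(u + i \sqrt{433}\right) \left(386 + u\right) = -2 + \left(386 + u\right) \left(u + i \sqrt{433}\right)$)
$\frac{1}{P{\left(-3119 \right)} + \left(4762565 + \left(\left(1189733 - 1471482\right) + 555093\right)\right)} = \frac{1}{\left(-2 + \left(-3119\right)^{2} + 386 \left(-3119\right) + 386 i \sqrt{433} + i \left(-3119\right) \sqrt{433}\right) + \left(4762565 + \left(\left(1189733 - 1471482\right) + 555093\right)\right)} = \frac{1}{\left(-2 + 9728161 - 1203934 + 386 i \sqrt{433} - 3119 i \sqrt{433}\right) + \left(4762565 + \left(-281749 + 555093\right)\right)} = \frac{1}{\left(8524225 - 2733 i \sqrt{433}\right) + \left(4762565 + 273344\right)} = \frac{1}{\left(8524225 - 2733 i \sqrt{433}\right) + 5035909} = \frac{1}{13560134 - 2733 i \sqrt{433}}$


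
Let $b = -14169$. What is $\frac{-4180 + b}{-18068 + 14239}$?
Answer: $\frac{18349}{3829} \approx 4.7921$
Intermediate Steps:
$\frac{-4180 + b}{-18068 + 14239} = \frac{-4180 - 14169}{-18068 + 14239} = - \frac{18349}{-3829} = \left(-18349\right) \left(- \frac{1}{3829}\right) = \frac{18349}{3829}$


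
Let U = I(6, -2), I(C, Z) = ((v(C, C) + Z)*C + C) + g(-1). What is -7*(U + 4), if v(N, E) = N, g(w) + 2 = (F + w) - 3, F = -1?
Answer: -189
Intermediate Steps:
g(w) = -6 + w (g(w) = -2 + ((-1 + w) - 3) = -2 + (-4 + w) = -6 + w)
I(C, Z) = -7 + C + C*(C + Z) (I(C, Z) = ((C + Z)*C + C) + (-6 - 1) = (C*(C + Z) + C) - 7 = (C + C*(C + Z)) - 7 = -7 + C + C*(C + Z))
U = 23 (U = -7 + 6 + 6² + 6*(-2) = -7 + 6 + 36 - 12 = 23)
-7*(U + 4) = -7*(23 + 4) = -7*27 = -189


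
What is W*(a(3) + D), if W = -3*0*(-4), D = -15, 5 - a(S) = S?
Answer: 0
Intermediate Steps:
a(S) = 5 - S
W = 0 (W = 0*(-4) = 0)
W*(a(3) + D) = 0*((5 - 1*3) - 15) = 0*((5 - 3) - 15) = 0*(2 - 15) = 0*(-13) = 0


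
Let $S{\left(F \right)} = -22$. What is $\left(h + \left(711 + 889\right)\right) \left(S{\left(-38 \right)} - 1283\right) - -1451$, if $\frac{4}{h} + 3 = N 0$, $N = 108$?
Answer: $-2084809$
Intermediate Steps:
$h = - \frac{4}{3}$ ($h = \frac{4}{-3 + 108 \cdot 0} = \frac{4}{-3 + 0} = \frac{4}{-3} = 4 \left(- \frac{1}{3}\right) = - \frac{4}{3} \approx -1.3333$)
$\left(h + \left(711 + 889\right)\right) \left(S{\left(-38 \right)} - 1283\right) - -1451 = \left(- \frac{4}{3} + \left(711 + 889\right)\right) \left(-22 - 1283\right) - -1451 = \left(- \frac{4}{3} + 1600\right) \left(-1305\right) + 1451 = \frac{4796}{3} \left(-1305\right) + 1451 = -2086260 + 1451 = -2084809$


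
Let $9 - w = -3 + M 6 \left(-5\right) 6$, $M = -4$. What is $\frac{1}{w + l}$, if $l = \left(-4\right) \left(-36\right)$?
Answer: $- \frac{1}{564} \approx -0.0017731$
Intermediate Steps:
$l = 144$
$w = -708$ ($w = 9 - \left(-3 + \left(-4\right) 6 \left(-5\right) 6\right) = 9 - \left(-3 + \left(-24\right) \left(-5\right) 6\right) = 9 - \left(-3 + 120 \cdot 6\right) = 9 - \left(-3 + 720\right) = 9 - 717 = -708$)
$\frac{1}{w + l} = \frac{1}{-708 + 144} = \frac{1}{-564} = - \frac{1}{564}$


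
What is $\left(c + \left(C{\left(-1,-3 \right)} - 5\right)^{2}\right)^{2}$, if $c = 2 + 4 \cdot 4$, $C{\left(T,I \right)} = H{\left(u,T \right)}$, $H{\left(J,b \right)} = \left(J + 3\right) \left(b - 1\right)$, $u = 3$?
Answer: $94249$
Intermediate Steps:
$H{\left(J,b \right)} = \left(-1 + b\right) \left(3 + J\right)$ ($H{\left(J,b \right)} = \left(3 + J\right) \left(-1 + b\right) = \left(-1 + b\right) \left(3 + J\right)$)
$C{\left(T,I \right)} = -6 + 6 T$ ($C{\left(T,I \right)} = -3 - 3 + 3 T + 3 T = -6 + 6 T$)
$c = 18$ ($c = 2 + 16 = 18$)
$\left(c + \left(C{\left(-1,-3 \right)} - 5\right)^{2}\right)^{2} = \left(18 + \left(\left(-6 + 6 \left(-1\right)\right) - 5\right)^{2}\right)^{2} = \left(18 + \left(\left(-6 - 6\right) - 5\right)^{2}\right)^{2} = \left(18 + \left(-12 - 5\right)^{2}\right)^{2} = \left(18 + \left(-17\right)^{2}\right)^{2} = \left(18 + 289\right)^{2} = 307^{2} = 94249$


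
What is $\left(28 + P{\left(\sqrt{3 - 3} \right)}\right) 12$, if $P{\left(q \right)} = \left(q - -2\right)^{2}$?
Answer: $384$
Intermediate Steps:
$P{\left(q \right)} = \left(2 + q\right)^{2}$ ($P{\left(q \right)} = \left(q + 2\right)^{2} = \left(2 + q\right)^{2}$)
$\left(28 + P{\left(\sqrt{3 - 3} \right)}\right) 12 = \left(28 + \left(2 + \sqrt{3 - 3}\right)^{2}\right) 12 = \left(28 + \left(2 + \sqrt{0}\right)^{2}\right) 12 = \left(28 + \left(2 + 0\right)^{2}\right) 12 = \left(28 + 2^{2}\right) 12 = \left(28 + 4\right) 12 = 32 \cdot 12 = 384$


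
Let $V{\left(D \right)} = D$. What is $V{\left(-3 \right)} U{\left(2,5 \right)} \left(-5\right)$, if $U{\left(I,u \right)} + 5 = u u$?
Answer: $300$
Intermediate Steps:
$U{\left(I,u \right)} = -5 + u^{2}$ ($U{\left(I,u \right)} = -5 + u u = -5 + u^{2}$)
$V{\left(-3 \right)} U{\left(2,5 \right)} \left(-5\right) = - 3 \left(-5 + 5^{2}\right) \left(-5\right) = - 3 \left(-5 + 25\right) \left(-5\right) = \left(-3\right) 20 \left(-5\right) = \left(-60\right) \left(-5\right) = 300$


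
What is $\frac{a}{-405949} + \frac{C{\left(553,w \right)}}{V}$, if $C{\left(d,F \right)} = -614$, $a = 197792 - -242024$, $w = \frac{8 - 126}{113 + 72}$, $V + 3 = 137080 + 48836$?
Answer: $- \frac{82016764694}{75471196437} \approx -1.0867$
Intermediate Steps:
$V = 185913$ ($V = -3 + \left(137080 + 48836\right) = -3 + 185916 = 185913$)
$w = - \frac{118}{185} \approx -0.63784$
$a = 439816$ ($a = 197792 + 242024 = 439816$)
$\frac{a}{-405949} + \frac{C{\left(553,w \right)}}{V} = \frac{439816}{-405949} - \frac{614}{185913} = 439816 \left(- \frac{1}{405949}\right) - \frac{614}{185913} = - \frac{439816}{405949} - \frac{614}{185913} = - \frac{82016764694}{75471196437}$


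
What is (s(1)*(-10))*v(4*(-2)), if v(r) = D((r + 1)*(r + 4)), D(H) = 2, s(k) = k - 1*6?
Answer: 100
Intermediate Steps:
s(k) = -6 + k (s(k) = k - 6 = -6 + k)
v(r) = 2
(s(1)*(-10))*v(4*(-2)) = ((-6 + 1)*(-10))*2 = -5*(-10)*2 = 50*2 = 100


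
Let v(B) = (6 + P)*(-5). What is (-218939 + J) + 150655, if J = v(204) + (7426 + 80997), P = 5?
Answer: 20084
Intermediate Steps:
v(B) = -55 (v(B) = (6 + 5)*(-5) = 11*(-5) = -55)
J = 88368 (J = -55 + (7426 + 80997) = -55 + 88423 = 88368)
(-218939 + J) + 150655 = (-218939 + 88368) + 150655 = -130571 + 150655 = 20084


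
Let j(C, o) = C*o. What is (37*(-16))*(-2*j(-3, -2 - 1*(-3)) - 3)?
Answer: -1776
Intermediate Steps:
(37*(-16))*(-2*j(-3, -2 - 1*(-3)) - 3) = (37*(-16))*(-(-6)*(-2 - 1*(-3)) - 3) = -592*(-(-6)*(-2 + 3) - 3) = -592*(-(-6) - 3) = -592*(-2*(-3) - 3) = -592*(6 - 3) = -592*3 = -1776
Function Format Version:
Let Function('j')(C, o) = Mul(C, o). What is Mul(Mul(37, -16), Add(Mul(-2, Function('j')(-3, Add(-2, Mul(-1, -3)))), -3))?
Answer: -1776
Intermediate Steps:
Mul(Mul(37, -16), Add(Mul(-2, Function('j')(-3, Add(-2, Mul(-1, -3)))), -3)) = Mul(Mul(37, -16), Add(Mul(-2, Mul(-3, Add(-2, Mul(-1, -3)))), -3)) = Mul(-592, Add(Mul(-2, Mul(-3, Add(-2, 3))), -3)) = Mul(-592, Add(Mul(-2, Mul(-3, 1)), -3)) = Mul(-592, Add(Mul(-2, -3), -3)) = Mul(-592, Add(6, -3)) = Mul(-592, 3) = -1776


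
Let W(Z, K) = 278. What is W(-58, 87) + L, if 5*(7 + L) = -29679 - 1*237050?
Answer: -265374/5 ≈ -53075.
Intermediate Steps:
L = -266764/5 (L = -7 + (-29679 - 1*237050)/5 = -7 + (-29679 - 237050)/5 = -7 + (1/5)*(-266729) = -7 - 266729/5 = -266764/5 ≈ -53353.)
W(-58, 87) + L = 278 - 266764/5 = -265374/5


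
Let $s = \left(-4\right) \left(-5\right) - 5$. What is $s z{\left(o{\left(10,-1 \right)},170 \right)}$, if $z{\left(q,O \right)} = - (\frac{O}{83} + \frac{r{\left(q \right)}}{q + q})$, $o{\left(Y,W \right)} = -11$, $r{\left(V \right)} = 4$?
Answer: $- \frac{25560}{913} \approx -27.996$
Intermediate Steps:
$z{\left(q,O \right)} = - \frac{2}{q} - \frac{O}{83}$ ($z{\left(q,O \right)} = - (\frac{O}{83} + \frac{4}{q + q}) = - (O \frac{1}{83} + \frac{4}{2 q}) = - (\frac{O}{83} + 4 \frac{1}{2 q}) = - (\frac{O}{83} + \frac{2}{q}) = - (\frac{2}{q} + \frac{O}{83}) = - \frac{2}{q} - \frac{O}{83}$)
$s = 15$ ($s = 20 - 5 = 15$)
$s z{\left(o{\left(10,-1 \right)},170 \right)} = 15 \left(- \frac{2}{-11} - \frac{170}{83}\right) = 15 \left(\left(-2\right) \left(- \frac{1}{11}\right) - \frac{170}{83}\right) = 15 \left(\frac{2}{11} - \frac{170}{83}\right) = 15 \left(- \frac{1704}{913}\right) = - \frac{25560}{913}$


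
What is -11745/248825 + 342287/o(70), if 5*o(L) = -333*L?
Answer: -460671989/6270390 ≈ -73.468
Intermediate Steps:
o(L) = -333*L/5 (o(L) = (-333*L)/5 = -333*L/5)
-11745/248825 + 342287/o(70) = -11745/248825 + 342287/((-333/5*70)) = -11745*1/248825 + 342287/(-4662) = -2349/49765 + 342287*(-1/4662) = -2349/49765 - 9251/126 = -460671989/6270390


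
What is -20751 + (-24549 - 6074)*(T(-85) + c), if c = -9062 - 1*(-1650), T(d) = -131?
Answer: 230968538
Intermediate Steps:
c = -7412 (c = -9062 + 1650 = -7412)
-20751 + (-24549 - 6074)*(T(-85) + c) = -20751 + (-24549 - 6074)*(-131 - 7412) = -20751 - 30623*(-7543) = -20751 + 230989289 = 230968538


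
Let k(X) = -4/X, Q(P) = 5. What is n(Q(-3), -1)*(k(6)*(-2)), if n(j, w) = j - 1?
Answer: 16/3 ≈ 5.3333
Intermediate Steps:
n(j, w) = -1 + j
n(Q(-3), -1)*(k(6)*(-2)) = (-1 + 5)*(-4/6*(-2)) = 4*(-4*⅙*(-2)) = 4*(-⅔*(-2)) = 4*(4/3) = 16/3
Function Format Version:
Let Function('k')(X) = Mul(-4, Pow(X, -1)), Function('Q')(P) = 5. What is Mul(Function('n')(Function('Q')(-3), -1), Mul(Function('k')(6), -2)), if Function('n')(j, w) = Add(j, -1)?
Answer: Rational(16, 3) ≈ 5.3333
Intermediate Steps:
Function('n')(j, w) = Add(-1, j)
Mul(Function('n')(Function('Q')(-3), -1), Mul(Function('k')(6), -2)) = Mul(Add(-1, 5), Mul(Mul(-4, Pow(6, -1)), -2)) = Mul(4, Mul(Mul(-4, Rational(1, 6)), -2)) = Mul(4, Mul(Rational(-2, 3), -2)) = Mul(4, Rational(4, 3)) = Rational(16, 3)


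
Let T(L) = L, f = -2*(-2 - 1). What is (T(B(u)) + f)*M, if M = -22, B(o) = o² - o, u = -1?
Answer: -176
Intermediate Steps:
f = 6 (f = -2*(-3) = 6)
(T(B(u)) + f)*M = (-(-1 - 1) + 6)*(-22) = (-1*(-2) + 6)*(-22) = (2 + 6)*(-22) = 8*(-22) = -176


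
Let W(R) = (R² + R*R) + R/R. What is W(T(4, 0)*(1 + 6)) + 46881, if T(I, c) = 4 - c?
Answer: 48450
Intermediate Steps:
W(R) = 1 + 2*R² (W(R) = (R² + R²) + 1 = 2*R² + 1 = 1 + 2*R²)
W(T(4, 0)*(1 + 6)) + 46881 = (1 + 2*((4 - 1*0)*(1 + 6))²) + 46881 = (1 + 2*((4 + 0)*7)²) + 46881 = (1 + 2*(4*7)²) + 46881 = (1 + 2*28²) + 46881 = (1 + 2*784) + 46881 = (1 + 1568) + 46881 = 1569 + 46881 = 48450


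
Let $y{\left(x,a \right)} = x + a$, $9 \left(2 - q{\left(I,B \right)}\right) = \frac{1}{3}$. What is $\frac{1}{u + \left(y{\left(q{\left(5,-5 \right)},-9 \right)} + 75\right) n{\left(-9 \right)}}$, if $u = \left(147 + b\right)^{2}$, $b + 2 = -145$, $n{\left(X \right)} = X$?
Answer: $- \frac{3}{1835} \approx -0.0016349$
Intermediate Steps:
$q{\left(I,B \right)} = \frac{53}{27}$ ($q{\left(I,B \right)} = 2 - \frac{1}{9 \cdot 3} = 2 - \frac{1}{27} = \frac{53}{27}$)
$y{\left(x,a \right)} = a + x$
$b = -147$ ($b = -2 - 145 = -147$)
$u = 0$ ($u = \left(147 - 147\right)^{2} = 0^{2} = 0$)
$\frac{1}{u + \left(y{\left(q{\left(5,-5 \right)},-9 \right)} + 75\right) n{\left(-9 \right)}} = \frac{1}{0 + \left(\left(-9 + \frac{53}{27}\right) + 75\right) \left(-9\right)} = \frac{1}{0 + \left(- \frac{190}{27} + 75\right) \left(-9\right)} = \frac{1}{0 + \frac{1835}{27} \left(-9\right)} = \frac{1}{0 - \frac{1835}{3}} = \frac{1}{- \frac{1835}{3}} = - \frac{3}{1835}$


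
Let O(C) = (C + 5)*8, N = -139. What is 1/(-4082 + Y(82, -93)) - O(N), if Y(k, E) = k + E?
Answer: 4387695/4093 ≈ 1072.0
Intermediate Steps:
Y(k, E) = E + k
O(C) = 40 + 8*C (O(C) = (5 + C)*8 = 40 + 8*C)
1/(-4082 + Y(82, -93)) - O(N) = 1/(-4082 + (-93 + 82)) - (40 + 8*(-139)) = 1/(-4082 - 11) - (40 - 1112) = 1/(-4093) - 1*(-1072) = -1/4093 + 1072 = 4387695/4093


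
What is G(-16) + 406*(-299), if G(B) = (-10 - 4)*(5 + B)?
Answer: -121240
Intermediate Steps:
G(B) = -70 - 14*B (G(B) = -14*(5 + B) = -70 - 14*B)
G(-16) + 406*(-299) = (-70 - 14*(-16)) + 406*(-299) = (-70 + 224) - 121394 = 154 - 121394 = -121240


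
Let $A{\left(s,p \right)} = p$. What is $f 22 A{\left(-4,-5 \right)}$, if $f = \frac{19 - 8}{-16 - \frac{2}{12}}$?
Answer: $\frac{7260}{97} \approx 74.845$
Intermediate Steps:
$f = - \frac{66}{97}$ ($f = \frac{11}{-16 - \frac{1}{6}} = \frac{11}{- \frac{97}{6}} = 11 \left(- \frac{6}{97}\right) = - \frac{66}{97} \approx -0.68041$)
$f 22 A{\left(-4,-5 \right)} = \left(- \frac{66}{97}\right) 22 \left(-5\right) = \left(- \frac{1452}{97}\right) \left(-5\right) = \frac{7260}{97}$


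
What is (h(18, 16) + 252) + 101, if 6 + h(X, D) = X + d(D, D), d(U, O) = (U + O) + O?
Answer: 413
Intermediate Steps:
d(U, O) = U + 2*O (d(U, O) = (O + U) + O = U + 2*O)
h(X, D) = -6 + X + 3*D (h(X, D) = -6 + (X + (D + 2*D)) = -6 + (X + 3*D) = -6 + X + 3*D)
(h(18, 16) + 252) + 101 = ((-6 + 18 + 3*16) + 252) + 101 = ((-6 + 18 + 48) + 252) + 101 = (60 + 252) + 101 = 312 + 101 = 413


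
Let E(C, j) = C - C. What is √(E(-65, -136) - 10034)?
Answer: I*√10034 ≈ 100.17*I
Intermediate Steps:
E(C, j) = 0
√(E(-65, -136) - 10034) = √(0 - 10034) = √(-10034) = I*√10034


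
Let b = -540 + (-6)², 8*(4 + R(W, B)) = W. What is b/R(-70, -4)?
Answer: 672/17 ≈ 39.529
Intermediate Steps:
R(W, B) = -4 + W/8
b = -504 (b = -540 + 36 = -504)
b/R(-70, -4) = -504/(-4 + (⅛)*(-70)) = -504/(-4 - 35/4) = -504/(-51/4) = -504*(-4/51) = 672/17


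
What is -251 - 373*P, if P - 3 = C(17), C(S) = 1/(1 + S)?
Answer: -25033/18 ≈ -1390.7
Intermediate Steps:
P = 55/18 (P = 3 + 1/(1 + 17) = 3 + 1/18 = 55/18 ≈ 3.0556)
-251 - 373*P = -251 - 373*55/18 = -251 - 20515/18 = -25033/18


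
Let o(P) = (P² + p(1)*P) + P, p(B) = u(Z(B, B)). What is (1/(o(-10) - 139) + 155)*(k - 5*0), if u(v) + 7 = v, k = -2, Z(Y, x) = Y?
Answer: -3412/11 ≈ -310.18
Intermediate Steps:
u(v) = -7 + v
p(B) = -7 + B
o(P) = P² - 5*P (o(P) = (P² + (-7 + 1)*P) + P = (P² - 6*P) + P = P² - 5*P)
(1/(o(-10) - 139) + 155)*(k - 5*0) = (1/(-10*(-5 - 10) - 139) + 155)*(-2 - 5*0) = (1/(-10*(-15) - 139) + 155)*(-2 + 0) = (1/(150 - 139) + 155)*(-2) = (1/11 + 155)*(-2) = (1706/11)*(-2) = -3412/11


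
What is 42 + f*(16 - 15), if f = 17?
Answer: 59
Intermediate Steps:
42 + f*(16 - 15) = 42 + 17*(16 - 15) = 42 + 17*1 = 42 + 17 = 59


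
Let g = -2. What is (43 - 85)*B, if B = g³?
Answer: 336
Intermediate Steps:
B = -8 (B = (-2)³ = -8)
(43 - 85)*B = (43 - 85)*(-8) = -42*(-8) = 336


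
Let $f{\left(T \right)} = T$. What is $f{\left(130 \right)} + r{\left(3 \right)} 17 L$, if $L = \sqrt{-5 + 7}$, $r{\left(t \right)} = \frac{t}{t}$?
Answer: $130 + 17 \sqrt{2} \approx 154.04$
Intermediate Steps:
$r{\left(t \right)} = 1$
$L = \sqrt{2} \approx 1.4142$
$f{\left(130 \right)} + r{\left(3 \right)} 17 L = 130 + 1 \cdot 17 \sqrt{2} = 130 + 17 \sqrt{2}$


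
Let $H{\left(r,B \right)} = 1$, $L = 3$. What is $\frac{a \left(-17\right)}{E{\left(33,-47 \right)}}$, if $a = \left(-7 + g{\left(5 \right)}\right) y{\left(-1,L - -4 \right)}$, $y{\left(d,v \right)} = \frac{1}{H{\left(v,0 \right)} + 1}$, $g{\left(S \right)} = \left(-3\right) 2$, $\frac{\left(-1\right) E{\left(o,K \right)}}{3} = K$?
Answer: $\frac{221}{282} \approx 0.78369$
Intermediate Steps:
$E{\left(o,K \right)} = - 3 K$
$g{\left(S \right)} = -6$
$y{\left(d,v \right)} = \frac{1}{2}$ ($y{\left(d,v \right)} = \frac{1}{1 + 1} = \frac{1}{2}$)
$a = - \frac{13}{2}$ ($a = \left(-7 - 6\right) \frac{1}{2} = \left(-13\right) \frac{1}{2} = - \frac{13}{2} \approx -6.5$)
$\frac{a \left(-17\right)}{E{\left(33,-47 \right)}} = \frac{\left(- \frac{13}{2}\right) \left(-17\right)}{\left(-3\right) \left(-47\right)} = \frac{221}{2 \cdot 141} = \frac{221}{2} \cdot \frac{1}{141} = \frac{221}{282}$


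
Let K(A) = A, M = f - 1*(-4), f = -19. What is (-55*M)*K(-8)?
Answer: -6600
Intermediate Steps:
M = -15 (M = -19 - 1*(-4) = -19 + 4 = -15)
(-55*M)*K(-8) = -55*(-15)*(-8) = 825*(-8) = -6600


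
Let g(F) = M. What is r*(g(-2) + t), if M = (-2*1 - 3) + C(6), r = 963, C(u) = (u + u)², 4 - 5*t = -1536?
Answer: 430461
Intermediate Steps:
t = 308 (t = ⅘ - ⅕*(-1536) = ⅘ + 1536/5 = 308)
C(u) = 4*u² (C(u) = (2*u)² = 4*u²)
M = 139 (M = (-2*1 - 3) + 4*6² = (-2 - 3) + 4*36 = -5 + 144 = 139)
g(F) = 139
r*(g(-2) + t) = 963*(139 + 308) = 963*447 = 430461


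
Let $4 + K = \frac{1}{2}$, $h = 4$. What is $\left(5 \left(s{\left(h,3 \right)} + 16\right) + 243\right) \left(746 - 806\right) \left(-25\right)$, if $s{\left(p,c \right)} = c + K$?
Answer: $480750$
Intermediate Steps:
$K = - \frac{7}{2}$ ($K = -4 + \frac{1}{2} = - \frac{7}{2} \approx -3.5$)
$s{\left(p,c \right)} = - \frac{7}{2} + c$ ($s{\left(p,c \right)} = c - \frac{7}{2} = - \frac{7}{2} + c$)
$\left(5 \left(s{\left(h,3 \right)} + 16\right) + 243\right) \left(746 - 806\right) \left(-25\right) = \left(5 \left(\left(- \frac{7}{2} + 3\right) + 16\right) + 243\right) \left(746 - 806\right) \left(-25\right) = \left(5 \left(- \frac{1}{2} + 16\right) + 243\right) \left(-60\right) \left(-25\right) = \left(5 \cdot \frac{31}{2} + 243\right) \left(-60\right) \left(-25\right) = \left(\frac{155}{2} + 243\right) \left(-60\right) \left(-25\right) = \frac{641}{2} \left(-60\right) \left(-25\right) = \left(-19230\right) \left(-25\right) = 480750$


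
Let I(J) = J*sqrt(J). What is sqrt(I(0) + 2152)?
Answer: 2*sqrt(538) ≈ 46.390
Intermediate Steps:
I(J) = J**(3/2)
sqrt(I(0) + 2152) = sqrt(0**(3/2) + 2152) = sqrt(0 + 2152) = sqrt(2152) = 2*sqrt(538)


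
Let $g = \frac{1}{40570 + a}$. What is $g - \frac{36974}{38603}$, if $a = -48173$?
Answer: $- \frac{281151925}{293498609} \approx -0.95793$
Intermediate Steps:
$g = - \frac{1}{7603}$ ($g = \frac{1}{40570 - 48173} = \frac{1}{-7603} = - \frac{1}{7603} \approx -0.00013153$)
$g - \frac{36974}{38603} = - \frac{1}{7603} - \frac{36974}{38603} = - \frac{281151925}{293498609}$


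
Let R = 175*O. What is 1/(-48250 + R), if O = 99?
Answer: -1/30925 ≈ -3.2336e-5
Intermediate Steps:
R = 17325 (R = 175*99 = 17325)
1/(-48250 + R) = 1/(-48250 + 17325) = 1/(-30925) = -1/30925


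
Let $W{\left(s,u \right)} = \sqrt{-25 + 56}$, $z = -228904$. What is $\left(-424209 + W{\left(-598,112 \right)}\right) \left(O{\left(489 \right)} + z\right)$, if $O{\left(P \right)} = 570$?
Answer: $96861337806 - 228334 \sqrt{31} \approx 9.686 \cdot 10^{10}$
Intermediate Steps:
$W{\left(s,u \right)} = \sqrt{31}$
$\left(-424209 + W{\left(-598,112 \right)}\right) \left(O{\left(489 \right)} + z\right) = \left(-424209 + \sqrt{31}\right) \left(570 - 228904\right) = \left(-424209 + \sqrt{31}\right) \left(-228334\right) = 96861337806 - 228334 \sqrt{31}$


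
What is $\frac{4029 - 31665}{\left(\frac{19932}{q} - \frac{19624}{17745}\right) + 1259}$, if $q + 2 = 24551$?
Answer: $- \frac{573278558580}{26110478479} \approx -21.956$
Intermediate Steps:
$q = 24549$ ($q = -2 + 24551 = 24549$)
$\frac{4029 - 31665}{\left(\frac{19932}{q} - \frac{19624}{17745}\right) + 1259} = \frac{4029 - 31665}{\left(\frac{19932}{24549} - \frac{19624}{17745}\right) + 1259} = - \frac{27636}{\left(19932 \cdot \frac{1}{24549} - \frac{19624}{17745}\right) + 1259} = - \frac{27636}{\left(\frac{6644}{8183} - \frac{19624}{17745}\right) + 1259} = - \frac{27636}{- \frac{6097916}{20743905} + 1259} = - \frac{27636}{\frac{26110478479}{20743905}} = \left(-27636\right) \frac{20743905}{26110478479} = - \frac{573278558580}{26110478479}$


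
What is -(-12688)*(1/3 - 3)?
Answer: -101504/3 ≈ -33835.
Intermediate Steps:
-(-12688)*(1/3 - 3) = -(-12688)*(⅓ - 3) = -(-12688)*(-8)/3 = -3172*32/3 = -101504/3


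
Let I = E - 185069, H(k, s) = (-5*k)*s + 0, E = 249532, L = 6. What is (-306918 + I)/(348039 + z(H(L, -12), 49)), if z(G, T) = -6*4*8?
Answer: -242455/347847 ≈ -0.69702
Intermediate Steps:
H(k, s) = -5*k*s (H(k, s) = -5*k*s + 0 = -5*k*s)
z(G, T) = -192 (z(G, T) = -24*8 = -192)
I = 64463 (I = 249532 - 185069 = 64463)
(-306918 + I)/(348039 + z(H(L, -12), 49)) = (-306918 + 64463)/(348039 - 192) = -242455/347847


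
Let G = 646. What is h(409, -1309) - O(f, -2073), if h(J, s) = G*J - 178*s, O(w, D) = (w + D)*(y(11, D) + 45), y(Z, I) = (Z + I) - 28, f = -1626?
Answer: -7067239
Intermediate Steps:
y(Z, I) = -28 + I + Z (y(Z, I) = (I + Z) - 28 = -28 + I + Z)
O(w, D) = (28 + D)*(D + w) (O(w, D) = (w + D)*((-28 + D + 11) + 45) = (D + w)*((-17 + D) + 45) = (D + w)*(28 + D) = (28 + D)*(D + w))
h(J, s) = -178*s + 646*J (h(J, s) = 646*J - 178*s = -178*s + 646*J)
h(409, -1309) - O(f, -2073) = (-178*(-1309) + 646*409) - ((-2073)² + 28*(-2073) + 28*(-1626) - 2073*(-1626)) = (233002 + 264214) - (4297329 - 58044 - 45528 + 3370698) = 497216 - 1*7564455 = 497216 - 7564455 = -7067239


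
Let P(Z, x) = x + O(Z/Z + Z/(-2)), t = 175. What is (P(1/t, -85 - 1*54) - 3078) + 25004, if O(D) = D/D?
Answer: 21788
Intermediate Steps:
O(D) = 1
P(Z, x) = 1 + x (P(Z, x) = x + 1 = 1 + x)
(P(1/t, -85 - 1*54) - 3078) + 25004 = ((1 + (-85 - 1*54)) - 3078) + 25004 = ((1 + (-85 - 54)) - 3078) + 25004 = ((1 - 139) - 3078) + 25004 = (-138 - 3078) + 25004 = -3216 + 25004 = 21788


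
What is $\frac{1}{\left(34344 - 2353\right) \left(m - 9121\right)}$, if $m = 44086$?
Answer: $\frac{1}{1118565315} \approx 8.94 \cdot 10^{-10}$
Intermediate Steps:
$\frac{1}{\left(34344 - 2353\right) \left(m - 9121\right)} = \frac{1}{\left(34344 - 2353\right) \left(44086 - 9121\right)} = \frac{1}{31991 \cdot 34965} = \frac{1}{31991} \cdot \frac{1}{34965} = \frac{1}{1118565315}$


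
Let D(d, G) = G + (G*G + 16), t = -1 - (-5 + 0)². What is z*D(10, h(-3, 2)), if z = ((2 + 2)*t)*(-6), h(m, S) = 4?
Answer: 22464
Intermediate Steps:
t = -26 (t = -1 - 1*(-5)² = -1 - 1*25 = -1 - 25 = -26)
z = 624 (z = ((2 + 2)*(-26))*(-6) = (4*(-26))*(-6) = -104*(-6) = 624)
D(d, G) = 16 + G + G² (D(d, G) = G + (G² + 16) = G + (16 + G²) = 16 + G + G²)
z*D(10, h(-3, 2)) = 624*(16 + 4 + 4²) = 624*(16 + 4 + 16) = 624*36 = 22464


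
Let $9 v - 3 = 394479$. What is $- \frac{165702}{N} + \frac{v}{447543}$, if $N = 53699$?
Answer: $- \frac{215415214252}{72097834671} \approx -2.9878$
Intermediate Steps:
$v = \frac{131494}{3}$ ($v = \frac{1}{3} + \frac{1}{9} \cdot 394479 = \frac{1}{3} + 43831 = \frac{131494}{3} \approx 43831.0$)
$- \frac{165702}{N} + \frac{v}{447543} = - \frac{165702}{53699} + \frac{131494}{3 \cdot 447543} = \left(-165702\right) \frac{1}{53699} + \frac{131494}{3} \cdot \frac{1}{447543} = - \frac{165702}{53699} + \frac{131494}{1342629} = - \frac{215415214252}{72097834671}$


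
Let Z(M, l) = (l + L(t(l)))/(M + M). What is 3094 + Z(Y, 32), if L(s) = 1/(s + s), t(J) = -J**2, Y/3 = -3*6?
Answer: 228092587/73728 ≈ 3093.7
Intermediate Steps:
Y = -54 (Y = 3*(-3*6) = 3*(-18) = -54)
L(s) = 1/(2*s)
Z(M, l) = (l - 1/(2*l**2))/(2*M) (Z(M, l) = (l + 1/(2*((-l**2))))/(M + M) = (l + (-1/l**2)/2)/((2*M)) = (l - 1/(2*l**2))*(1/(2*M)) = (l - 1/(2*l**2))/(2*M))
3094 + Z(Y, 32) = 3094 + (1/4)*(-1 + 2*32**3)/(-54*32**2) = 3094 + (1/4)*(-1/54)*(1/1024)*(-1 + 2*32768) = 3094 + (1/4)*(-1/54)*(1/1024)*(-1 + 65536) = 3094 + (1/4)*(-1/54)*(1/1024)*65535 = 3094 - 21845/73728 = 228092587/73728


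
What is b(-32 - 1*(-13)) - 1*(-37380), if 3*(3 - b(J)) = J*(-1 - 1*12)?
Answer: 111902/3 ≈ 37301.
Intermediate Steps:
b(J) = 3 + 13*J/3 (b(J) = 3 - J*(-1 - 1*12)/3 = 3 - J*(-1 - 12)/3 = 3 - J*(-13)/3 = 3 - (-13)*J/3 = 3 + 13*J/3)
b(-32 - 1*(-13)) - 1*(-37380) = (3 + 13*(-32 - 1*(-13))/3) - 1*(-37380) = (3 + 13*(-32 + 13)/3) + 37380 = (3 + (13/3)*(-19)) + 37380 = (3 - 247/3) + 37380 = -238/3 + 37380 = 111902/3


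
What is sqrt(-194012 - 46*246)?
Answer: 4*I*sqrt(12833) ≈ 453.13*I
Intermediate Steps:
sqrt(-194012 - 46*246) = sqrt(-194012 - 11316) = sqrt(-205328) = 4*I*sqrt(12833)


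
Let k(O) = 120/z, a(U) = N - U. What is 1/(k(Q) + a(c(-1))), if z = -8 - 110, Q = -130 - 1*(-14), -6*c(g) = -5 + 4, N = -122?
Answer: -354/43607 ≈ -0.0081180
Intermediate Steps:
c(g) = ⅙ (c(g) = -(-5 + 4)/6 = -⅙*(-1) = ⅙)
Q = -116 (Q = -130 + 14 = -116)
a(U) = -122 - U
z = -118
k(O) = -60/59 (k(O) = 120/(-118) = 120*(-1/118) = -60/59)
1/(k(Q) + a(c(-1))) = 1/(-60/59 + (-122 - 1*⅙)) = 1/(-60/59 + (-122 - ⅙)) = 1/(-60/59 - 733/6) = 1/(-43607/354) = -354/43607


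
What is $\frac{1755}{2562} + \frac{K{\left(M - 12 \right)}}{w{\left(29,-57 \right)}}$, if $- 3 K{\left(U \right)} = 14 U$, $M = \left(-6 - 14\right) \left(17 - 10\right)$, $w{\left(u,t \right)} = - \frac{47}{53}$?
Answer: $- \frac{96235051}{120414} \approx -799.2$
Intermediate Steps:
$w{\left(u,t \right)} = - \frac{47}{53}$
$M = -140$ ($M = \left(-20\right) 7 = -140$)
$K{\left(U \right)} = - \frac{14 U}{3}$
$\frac{1755}{2562} + \frac{K{\left(M - 12 \right)}}{w{\left(29,-57 \right)}} = \frac{1755}{2562} + \frac{\left(- \frac{14}{3}\right) \left(-140 - 12\right)}{- \frac{47}{53}} = 1755 \cdot \frac{1}{2562} + \left(- \frac{14}{3}\right) \left(-152\right) \left(- \frac{53}{47}\right) = \frac{585}{854} + \frac{2128}{3} \left(- \frac{53}{47}\right) = \frac{585}{854} - \frac{112784}{141} = - \frac{96235051}{120414}$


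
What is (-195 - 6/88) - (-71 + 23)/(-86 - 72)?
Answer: -679113/3476 ≈ -195.37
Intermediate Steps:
(-195 - 6/88) - (-71 + 23)/(-86 - 72) = (-195 - 6*1/88) - (-48)/(-158) = (-195 - 3/44) - (-48)*(-1)/158 = -8583/44 - 1*24/79 = -8583/44 - 24/79 = -679113/3476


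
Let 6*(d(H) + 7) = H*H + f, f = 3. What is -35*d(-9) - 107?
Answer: -352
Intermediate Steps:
d(H) = -13/2 + H²/6 (d(H) = -7 + (H*H + 3)/6 = -7 + (H² + 3)/6 = -7 + (3 + H²)/6 = -7 + (½ + H²/6) = -13/2 + H²/6)
-35*d(-9) - 107 = -35*(-13/2 + (⅙)*(-9)²) - 107 = -35*(-13/2 + (⅙)*81) - 107 = -35*(-13/2 + 27/2) - 107 = -35*7 - 107 = -245 - 107 = -352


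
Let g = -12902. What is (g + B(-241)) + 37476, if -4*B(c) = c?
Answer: 98537/4 ≈ 24634.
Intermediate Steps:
B(c) = -c/4
(g + B(-241)) + 37476 = (-12902 - ¼*(-241)) + 37476 = (-12902 + 241/4) + 37476 = -51367/4 + 37476 = 98537/4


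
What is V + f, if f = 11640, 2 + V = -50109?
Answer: -38471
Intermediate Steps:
V = -50111 (V = -2 - 50109 = -50111)
V + f = -50111 + 11640 = -38471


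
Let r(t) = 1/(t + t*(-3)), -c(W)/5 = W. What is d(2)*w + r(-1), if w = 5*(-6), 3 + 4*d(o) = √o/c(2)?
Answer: 23 + 3*√2/4 ≈ 24.061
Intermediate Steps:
c(W) = -5*W
r(t) = -1/(2*t) (r(t) = 1/(t - 3*t) = 1/(-2*t) = -1/(2*t))
d(o) = -¾ - √o/40 (d(o) = -¾ + (√o/((-5*2)))/4 = -¾ + (√o/(-10))/4 = -¾ + (-√o/10)/4 = -¾ - √o/40)
w = -30
d(2)*w + r(-1) = (-¾ - √2/40)*(-30) - ½/(-1) = (45/2 + 3*√2/4) - ½*(-1) = (45/2 + 3*√2/4) + ½ = 23 + 3*√2/4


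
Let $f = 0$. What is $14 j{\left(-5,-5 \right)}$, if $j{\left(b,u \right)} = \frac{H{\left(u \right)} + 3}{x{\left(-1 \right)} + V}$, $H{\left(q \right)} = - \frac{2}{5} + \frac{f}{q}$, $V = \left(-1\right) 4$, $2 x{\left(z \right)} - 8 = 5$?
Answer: $\frac{364}{25} \approx 14.56$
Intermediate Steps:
$x{\left(z \right)} = \frac{13}{2}$ ($x{\left(z \right)} = 4 + \frac{1}{2} \cdot 5 = 4 + \frac{5}{2} = \frac{13}{2}$)
$V = -4$
$H{\left(q \right)} = - \frac{2}{5}$ ($H{\left(q \right)} = - \frac{2}{5} + \frac{0}{q} = \left(-2\right) \frac{1}{5} + 0 = - \frac{2}{5} + 0 = - \frac{2}{5}$)
$j{\left(b,u \right)} = \frac{26}{25}$ ($j{\left(b,u \right)} = \frac{- \frac{2}{5} + 3}{\frac{13}{2} - 4} = \frac{13}{5 \cdot \frac{5}{2}} = \frac{13}{5} \cdot \frac{2}{5} = \frac{26}{25}$)
$14 j{\left(-5,-5 \right)} = 14 \cdot \frac{26}{25} = \frac{364}{25}$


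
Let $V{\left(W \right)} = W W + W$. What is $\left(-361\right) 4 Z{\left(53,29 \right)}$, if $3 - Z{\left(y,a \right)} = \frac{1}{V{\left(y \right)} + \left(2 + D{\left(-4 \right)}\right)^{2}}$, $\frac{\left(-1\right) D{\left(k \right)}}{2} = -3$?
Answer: $- \frac{333526}{77} \approx -4331.5$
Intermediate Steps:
$D{\left(k \right)} = 6$ ($D{\left(k \right)} = \left(-2\right) \left(-3\right) = 6$)
$V{\left(W \right)} = W + W^{2}$ ($V{\left(W \right)} = W^{2} + W = W + W^{2}$)
$Z{\left(y,a \right)} = 3 - \frac{1}{64 + y \left(1 + y\right)}$ ($Z{\left(y,a \right)} = 3 - \frac{1}{y \left(1 + y\right) + \left(2 + 6\right)^{2}} = 3 - \frac{1}{y \left(1 + y\right) + 8^{2}} = 3 - \frac{1}{y \left(1 + y\right) + 64} = 3 - \frac{1}{64 + y \left(1 + y\right)}$)
$\left(-361\right) 4 Z{\left(53,29 \right)} = \left(-361\right) 4 \frac{191 + 3 \cdot 53 \left(1 + 53\right)}{64 + 53 \left(1 + 53\right)} = - 1444 \frac{191 + 3 \cdot 53 \cdot 54}{64 + 53 \cdot 54} = - 1444 \frac{191 + 8586}{64 + 2862} = - 1444 \cdot \frac{1}{2926} \cdot 8777 = \left(-1444\right) \frac{8777}{2926} = - \frac{333526}{77}$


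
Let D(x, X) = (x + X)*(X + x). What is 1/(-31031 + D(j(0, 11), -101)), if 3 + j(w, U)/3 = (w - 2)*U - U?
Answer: 1/12650 ≈ 7.9051e-5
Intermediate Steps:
j(w, U) = -9 - 3*U + 3*U*(-2 + w) (j(w, U) = -9 + 3*((w - 2)*U - U) = -9 + 3*((-2 + w)*U - U) = -9 + 3*(U*(-2 + w) - U) = -9 + 3*(-U + U*(-2 + w)) = -9 + (-3*U + 3*U*(-2 + w)) = -9 - 3*U + 3*U*(-2 + w))
D(x, X) = (X + x)**2 (D(x, X) = (X + x)*(X + x) = (X + x)**2)
1/(-31031 + D(j(0, 11), -101)) = 1/(-31031 + (-101 + (-9 - 9*11 + 3*11*0))**2) = 1/(-31031 + (-101 + (-9 - 99 + 0))**2) = 1/(-31031 + (-101 - 108)**2) = 1/(-31031 + (-209)**2) = 1/(-31031 + 43681) = 1/12650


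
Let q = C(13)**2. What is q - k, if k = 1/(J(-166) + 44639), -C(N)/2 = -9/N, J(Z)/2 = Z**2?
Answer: 32319155/16857919 ≈ 1.9172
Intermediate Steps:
J(Z) = 2*Z**2
C(N) = 18/N (C(N) = -(-18)/N = 18/N)
k = 1/99751 (k = 1/(2*(-166)**2 + 44639) = 1/(2*27556 + 44639) = 1/(55112 + 44639) = 1/99751 ≈ 1.0025e-5)
q = 324/169 (q = (18/13)**2 = 324/169 ≈ 1.9172)
q - k = 324/169 - 1*1/99751 = 324/169 - 1/99751 = 32319155/16857919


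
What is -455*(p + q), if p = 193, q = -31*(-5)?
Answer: -158340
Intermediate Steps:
q = 155
-455*(p + q) = -455*(193 + 155) = -455*348 = -158340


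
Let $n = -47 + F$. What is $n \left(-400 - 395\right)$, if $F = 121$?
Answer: $-58830$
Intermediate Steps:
$n = 74$ ($n = -47 + 121 = 74$)
$n \left(-400 - 395\right) = 74 \left(-400 - 395\right) = 74 \left(-795\right) = -58830$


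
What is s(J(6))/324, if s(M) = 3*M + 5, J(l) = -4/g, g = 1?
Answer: -7/324 ≈ -0.021605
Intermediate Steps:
J(l) = -4 (J(l) = -4/1 = -4*1 = -4)
s(M) = 5 + 3*M
s(J(6))/324 = (5 + 3*(-4))/324 = (5 - 12)*(1/324) = -7*1/324 = -7/324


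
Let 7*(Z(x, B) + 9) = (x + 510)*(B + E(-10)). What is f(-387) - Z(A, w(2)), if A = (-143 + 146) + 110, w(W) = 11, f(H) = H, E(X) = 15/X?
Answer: -2447/2 ≈ -1223.5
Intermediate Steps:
A = 113 (A = 3 + 110 = 113)
Z(x, B) = -9 + (510 + x)*(-3/2 + B)/7 (Z(x, B) = -9 + ((x + 510)*(B + 15/(-10)))/7 = -9 + ((510 + x)*(B + 15*(-⅒)))/7 = -9 + ((510 + x)*(B - 3/2))/7 = -9 + ((510 + x)*(-3/2 + B))/7 = -9 + (510 + x)*(-3/2 + B)/7)
f(-387) - Z(A, w(2)) = -387 - (-828/7 - 3/14*113 + (510/7)*11 + (⅐)*11*113) = -387 - (-828/7 - 339/14 + 5610/7 + 1243/7) = -387 - 1*1673/2 = -387 - 1673/2 = -2447/2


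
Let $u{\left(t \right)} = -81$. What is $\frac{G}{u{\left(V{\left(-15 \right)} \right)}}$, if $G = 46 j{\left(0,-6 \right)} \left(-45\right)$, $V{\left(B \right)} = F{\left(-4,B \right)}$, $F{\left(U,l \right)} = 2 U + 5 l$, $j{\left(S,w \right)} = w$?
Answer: $- \frac{460}{3} \approx -153.33$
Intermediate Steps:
$V{\left(B \right)} = -8 + 5 B$ ($V{\left(B \right)} = 2 \left(-4\right) + 5 B = -8 + 5 B$)
$G = 12420$ ($G = 46 \left(-6\right) \left(-45\right) = \left(-276\right) \left(-45\right) = 12420$)
$\frac{G}{u{\left(V{\left(-15 \right)} \right)}} = \frac{12420}{-81} = 12420 \left(- \frac{1}{81}\right) = - \frac{460}{3}$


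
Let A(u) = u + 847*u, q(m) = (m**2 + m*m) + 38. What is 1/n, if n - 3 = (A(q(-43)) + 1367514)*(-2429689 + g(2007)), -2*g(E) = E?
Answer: -1/11024750992082 ≈ -9.0705e-14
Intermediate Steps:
g(E) = -E/2
q(m) = 38 + 2*m**2 (q(m) = (m**2 + m**2) + 38 = 2*m**2 + 38 = 38 + 2*m**2)
A(u) = 848*u
n = -11024750992082 (n = 3 + (848*(38 + 2*(-43)**2) + 1367514)*(-2429689 - 1/2*2007) = 3 + (848*(38 + 2*1849) + 1367514)*(-2429689 - 2007/2) = 3 + (848*(38 + 3698) + 1367514)*(-4861385/2) = 3 + (848*3736 + 1367514)*(-4861385/2) = 3 + (3168128 + 1367514)*(-4861385/2) = 3 + 4535642*(-4861385/2) = 3 - 11024750992085 = -11024750992082)
1/n = 1/(-11024750992082) = -1/11024750992082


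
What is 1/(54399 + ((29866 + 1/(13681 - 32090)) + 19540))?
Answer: 18409/1910946244 ≈ 9.6334e-6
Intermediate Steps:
1/(54399 + ((29866 + 1/(13681 - 32090)) + 19540)) = 1/(54399 + ((29866 + 1/(-18409)) + 19540)) = 1/(54399 + ((29866 - 1/18409) + 19540)) = 1/(54399 + (549803193/18409 + 19540)) = 1/(54399 + 909515053/18409) = 1/(1910946244/18409) = 18409/1910946244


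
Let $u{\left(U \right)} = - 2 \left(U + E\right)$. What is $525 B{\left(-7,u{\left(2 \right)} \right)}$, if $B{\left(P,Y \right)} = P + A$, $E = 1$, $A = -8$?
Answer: $-7875$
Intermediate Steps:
$u{\left(U \right)} = -2 - 2 U$ ($u{\left(U \right)} = - 2 \left(U + 1\right) = - 2 \left(1 + U\right) = -2 - 2 U$)
$B{\left(P,Y \right)} = -8 + P$ ($B{\left(P,Y \right)} = P - 8 = -8 + P$)
$525 B{\left(-7,u{\left(2 \right)} \right)} = 525 \left(-8 - 7\right) = 525 \left(-15\right) = -7875$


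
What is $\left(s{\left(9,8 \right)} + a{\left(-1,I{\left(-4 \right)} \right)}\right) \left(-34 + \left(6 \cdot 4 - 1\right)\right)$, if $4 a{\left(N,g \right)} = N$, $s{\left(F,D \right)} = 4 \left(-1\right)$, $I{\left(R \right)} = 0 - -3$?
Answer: $\frac{187}{4} \approx 46.75$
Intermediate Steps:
$I{\left(R \right)} = 3$ ($I{\left(R \right)} = 0 + 3 = 3$)
$s{\left(F,D \right)} = -4$
$a{\left(N,g \right)} = \frac{N}{4}$
$\left(s{\left(9,8 \right)} + a{\left(-1,I{\left(-4 \right)} \right)}\right) \left(-34 + \left(6 \cdot 4 - 1\right)\right) = \left(-4 + \frac{1}{4} \left(-1\right)\right) \left(-34 + \left(6 \cdot 4 - 1\right)\right) = \left(-4 - \frac{1}{4}\right) \left(-34 + \left(24 - 1\right)\right) = - \frac{17 \left(-34 + 23\right)}{4} = \left(- \frac{17}{4}\right) \left(-11\right) = \frac{187}{4}$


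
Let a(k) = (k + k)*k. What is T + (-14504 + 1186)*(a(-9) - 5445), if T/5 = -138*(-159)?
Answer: 70468704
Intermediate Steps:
a(k) = 2*k² (a(k) = (2*k)*k = 2*k²)
T = 109710 (T = 5*(-138*(-159)) = 5*21942 = 109710)
T + (-14504 + 1186)*(a(-9) - 5445) = 109710 + (-14504 + 1186)*(2*(-9)² - 5445) = 109710 - 13318*(2*81 - 5445) = 109710 - 13318*(162 - 5445) = 109710 - 13318*(-5283) = 109710 + 70358994 = 70468704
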